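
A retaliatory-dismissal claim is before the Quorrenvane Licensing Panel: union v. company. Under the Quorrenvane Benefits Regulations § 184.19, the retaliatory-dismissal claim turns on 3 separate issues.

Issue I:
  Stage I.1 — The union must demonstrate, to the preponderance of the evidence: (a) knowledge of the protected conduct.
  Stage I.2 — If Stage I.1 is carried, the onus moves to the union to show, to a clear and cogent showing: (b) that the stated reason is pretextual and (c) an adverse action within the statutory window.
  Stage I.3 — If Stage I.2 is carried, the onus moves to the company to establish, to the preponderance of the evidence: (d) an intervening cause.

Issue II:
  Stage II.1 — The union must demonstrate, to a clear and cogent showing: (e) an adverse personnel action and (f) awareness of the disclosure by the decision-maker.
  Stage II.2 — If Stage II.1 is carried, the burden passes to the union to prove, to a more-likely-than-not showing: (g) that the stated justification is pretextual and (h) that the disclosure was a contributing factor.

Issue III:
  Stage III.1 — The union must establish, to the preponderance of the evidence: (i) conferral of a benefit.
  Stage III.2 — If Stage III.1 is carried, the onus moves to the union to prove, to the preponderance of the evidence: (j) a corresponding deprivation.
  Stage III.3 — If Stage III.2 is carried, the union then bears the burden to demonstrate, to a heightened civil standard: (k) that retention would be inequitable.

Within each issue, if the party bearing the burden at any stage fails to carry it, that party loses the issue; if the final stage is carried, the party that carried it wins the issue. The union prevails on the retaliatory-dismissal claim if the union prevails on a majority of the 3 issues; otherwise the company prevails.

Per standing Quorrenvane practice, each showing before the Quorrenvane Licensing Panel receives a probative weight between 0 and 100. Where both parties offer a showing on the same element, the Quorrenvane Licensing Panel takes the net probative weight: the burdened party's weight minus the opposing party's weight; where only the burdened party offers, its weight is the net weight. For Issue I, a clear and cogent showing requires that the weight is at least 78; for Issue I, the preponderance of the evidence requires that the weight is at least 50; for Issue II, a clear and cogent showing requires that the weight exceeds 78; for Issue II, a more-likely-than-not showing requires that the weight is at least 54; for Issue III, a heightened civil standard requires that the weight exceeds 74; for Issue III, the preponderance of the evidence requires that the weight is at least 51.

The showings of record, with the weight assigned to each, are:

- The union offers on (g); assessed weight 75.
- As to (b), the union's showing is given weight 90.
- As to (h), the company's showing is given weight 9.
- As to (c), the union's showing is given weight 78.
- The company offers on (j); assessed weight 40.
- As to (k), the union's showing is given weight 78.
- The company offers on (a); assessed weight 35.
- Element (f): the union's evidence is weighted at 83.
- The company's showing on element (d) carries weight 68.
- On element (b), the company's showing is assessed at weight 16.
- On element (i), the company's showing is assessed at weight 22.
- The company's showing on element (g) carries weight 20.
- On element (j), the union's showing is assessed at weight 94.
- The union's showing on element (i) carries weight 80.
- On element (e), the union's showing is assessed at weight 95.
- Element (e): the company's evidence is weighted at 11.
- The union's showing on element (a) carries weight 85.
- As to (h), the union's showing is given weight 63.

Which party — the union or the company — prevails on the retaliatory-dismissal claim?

union

— Issue I —
Stage I.1 — burden on union; standard: the preponderance of the evidence (weight is at least 50).
    (a): 85 − 35 = 50 ≥ 50 [met]
  All elements met. The union retains the burden for Stage I.2.
Stage I.2 — burden on union; standard: a clear and cogent showing (weight is at least 78).
    (b): 90 − 16 = 74 < 78 [not met]
    (c): 78 ≥ 78 [met]
  Stage I.2 not carried; the union fails its burden.
So the company prevails on this issue.
— Issue II —
Stage II.1 (union, a clear and cogent showing, weight exceeds 78): (e) net 95−11=84 > 78 — meets; (f) 83 > 78 — meets.
  Stage II.1 carried; the burden remains with the union.
Stage II.2 (union, a more-likely-than-not showing, weight is at least 54): (g) net 75−20=55 ≥ 54 — meets; (h) net 63−9=54 ≥ 54 — meets.
  All elements met at the final stage.
With every stage satisfied, the union prevails on this issue.
— Issue III —
At Stage III.1 the union must meet the preponderance of the evidence (weight is at least 51): on (i) the weight is 80 less the opposing 22 gives net 58, ≥ 51, so (i) meets the standard.
  Stage III.1 carried; the burden remains with the union.
At Stage III.2 the union must meet the preponderance of the evidence (weight is at least 51): on (j) the weight is 94 less the opposing 40 gives net 54, ≥ 51, so (j) meets the standard.
  Stage III.2 carried; the burden remains with the union.
At Stage III.3 the union must meet a heightened civil standard (weight exceeds 74): on (k) the weight is 78, which does exceed 74, so (k) meets the standard.
  Stage III.3 carried; the final stage is satisfied.
With every stage satisfied, the union prevails on this issue.
Per-issue: Issue I → company; Issue II → union; Issue III → union. The union must prevail on a majority of issues; overall, the union prevails.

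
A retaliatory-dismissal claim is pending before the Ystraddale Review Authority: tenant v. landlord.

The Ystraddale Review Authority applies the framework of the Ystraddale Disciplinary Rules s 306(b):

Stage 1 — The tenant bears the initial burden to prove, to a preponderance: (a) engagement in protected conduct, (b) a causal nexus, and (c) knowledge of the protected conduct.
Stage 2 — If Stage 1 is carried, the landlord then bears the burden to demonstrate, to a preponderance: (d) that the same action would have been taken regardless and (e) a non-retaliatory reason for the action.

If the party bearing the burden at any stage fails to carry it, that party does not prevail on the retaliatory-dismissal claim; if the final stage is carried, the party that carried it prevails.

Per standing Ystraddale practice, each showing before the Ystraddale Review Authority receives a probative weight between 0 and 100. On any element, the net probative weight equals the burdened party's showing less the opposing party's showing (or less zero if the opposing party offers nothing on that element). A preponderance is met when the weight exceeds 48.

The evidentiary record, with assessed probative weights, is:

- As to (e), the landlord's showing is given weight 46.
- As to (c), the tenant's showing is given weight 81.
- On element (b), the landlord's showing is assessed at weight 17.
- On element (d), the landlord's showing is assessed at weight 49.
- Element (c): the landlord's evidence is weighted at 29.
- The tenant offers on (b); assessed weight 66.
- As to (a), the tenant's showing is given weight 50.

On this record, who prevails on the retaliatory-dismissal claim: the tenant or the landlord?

tenant

At Stage 1 the tenant must meet a preponderance (weight exceeds 48): on (a) the weight is 50, which does exceed 48, so (a) meets the standard; on (b) the weight is 66 less the opposing 17 gives net 49, > 48, so (b) meets the standard; on (c) the weight is 81 less the opposing 29 gives net 52, which does exceed 48, so (c) meets the standard.
  Stage 1 is satisfied; the onus moves to the landlord.
At Stage 2 the landlord must meet a preponderance (weight exceeds 48): on (d) the weight is 49, > 48, so (d) meets the standard; on (e) the weight is 46, ≤ 48, so (e) does not meet the standard.
  The landlord does not carry Stage 2.
So the tenant prevails.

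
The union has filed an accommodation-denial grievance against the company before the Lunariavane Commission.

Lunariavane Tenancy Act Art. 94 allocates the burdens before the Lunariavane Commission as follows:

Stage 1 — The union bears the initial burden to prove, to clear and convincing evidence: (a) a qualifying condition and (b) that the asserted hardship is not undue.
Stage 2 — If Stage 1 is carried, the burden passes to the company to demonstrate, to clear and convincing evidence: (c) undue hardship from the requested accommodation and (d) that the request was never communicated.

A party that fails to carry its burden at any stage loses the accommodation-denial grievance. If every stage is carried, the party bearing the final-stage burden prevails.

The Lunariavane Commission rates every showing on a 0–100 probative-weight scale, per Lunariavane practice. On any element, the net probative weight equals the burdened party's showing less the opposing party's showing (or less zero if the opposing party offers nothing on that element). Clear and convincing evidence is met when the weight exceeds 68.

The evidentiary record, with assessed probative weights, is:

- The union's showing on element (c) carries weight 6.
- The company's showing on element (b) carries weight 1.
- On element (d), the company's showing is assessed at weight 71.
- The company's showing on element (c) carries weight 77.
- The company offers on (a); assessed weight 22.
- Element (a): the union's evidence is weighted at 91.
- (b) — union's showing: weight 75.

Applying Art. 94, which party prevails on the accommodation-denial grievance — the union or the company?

company

Stage 1 (union, clear and convincing evidence, weight exceeds 68): (a) net 91−22=69 > 68 — meets; (b) net 75−1=74 > 68 — meets.
  All elements met. The burden passes to the company.
Stage 2 (company, clear and convincing evidence, weight exceeds 68): (c) net 77−6=71 > 68 — meets; (d) 71 > 68 — meets.
  The company carries the last stage.
Every stage carried; the company prevails.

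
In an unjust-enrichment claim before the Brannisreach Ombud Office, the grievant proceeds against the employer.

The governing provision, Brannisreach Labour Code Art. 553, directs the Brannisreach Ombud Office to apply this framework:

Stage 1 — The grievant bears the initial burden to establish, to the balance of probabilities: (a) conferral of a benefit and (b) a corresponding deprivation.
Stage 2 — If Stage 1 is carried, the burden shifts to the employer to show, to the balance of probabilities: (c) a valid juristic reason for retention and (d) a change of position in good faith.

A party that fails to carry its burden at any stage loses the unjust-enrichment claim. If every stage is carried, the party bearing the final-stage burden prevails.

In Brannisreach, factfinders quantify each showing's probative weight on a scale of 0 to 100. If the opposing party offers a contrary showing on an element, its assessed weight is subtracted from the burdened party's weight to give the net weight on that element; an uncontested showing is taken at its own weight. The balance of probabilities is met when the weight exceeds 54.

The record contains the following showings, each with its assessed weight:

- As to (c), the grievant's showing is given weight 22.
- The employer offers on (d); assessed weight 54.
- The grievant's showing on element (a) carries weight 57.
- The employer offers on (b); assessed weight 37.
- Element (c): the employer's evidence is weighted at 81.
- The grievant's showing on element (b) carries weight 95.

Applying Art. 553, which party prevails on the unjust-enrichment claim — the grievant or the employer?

At Stage 1 the grievant must meet the balance of probabilities (weight exceeds 54): on (a) the weight is 57, which does exceed 54, so (a) meets the standard; on (b) the weight is 95 less the opposing 37 gives net 58, > 54, so (b) meets the standard.
  The grievant carries Stage 1; the employer now bears the burden.
At Stage 2 the employer must meet the balance of probabilities (weight exceeds 54): on (c) the weight is 81 less the opposing 22 gives net 59, which does exceed 54, so (c) meets the standard; on (d) the weight is 54, which does not exceed 54, so (d) does not meet the standard.
  The employer does not carry Stage 2.
The analysis ends at Stage 2; the grievant prevails.

grievant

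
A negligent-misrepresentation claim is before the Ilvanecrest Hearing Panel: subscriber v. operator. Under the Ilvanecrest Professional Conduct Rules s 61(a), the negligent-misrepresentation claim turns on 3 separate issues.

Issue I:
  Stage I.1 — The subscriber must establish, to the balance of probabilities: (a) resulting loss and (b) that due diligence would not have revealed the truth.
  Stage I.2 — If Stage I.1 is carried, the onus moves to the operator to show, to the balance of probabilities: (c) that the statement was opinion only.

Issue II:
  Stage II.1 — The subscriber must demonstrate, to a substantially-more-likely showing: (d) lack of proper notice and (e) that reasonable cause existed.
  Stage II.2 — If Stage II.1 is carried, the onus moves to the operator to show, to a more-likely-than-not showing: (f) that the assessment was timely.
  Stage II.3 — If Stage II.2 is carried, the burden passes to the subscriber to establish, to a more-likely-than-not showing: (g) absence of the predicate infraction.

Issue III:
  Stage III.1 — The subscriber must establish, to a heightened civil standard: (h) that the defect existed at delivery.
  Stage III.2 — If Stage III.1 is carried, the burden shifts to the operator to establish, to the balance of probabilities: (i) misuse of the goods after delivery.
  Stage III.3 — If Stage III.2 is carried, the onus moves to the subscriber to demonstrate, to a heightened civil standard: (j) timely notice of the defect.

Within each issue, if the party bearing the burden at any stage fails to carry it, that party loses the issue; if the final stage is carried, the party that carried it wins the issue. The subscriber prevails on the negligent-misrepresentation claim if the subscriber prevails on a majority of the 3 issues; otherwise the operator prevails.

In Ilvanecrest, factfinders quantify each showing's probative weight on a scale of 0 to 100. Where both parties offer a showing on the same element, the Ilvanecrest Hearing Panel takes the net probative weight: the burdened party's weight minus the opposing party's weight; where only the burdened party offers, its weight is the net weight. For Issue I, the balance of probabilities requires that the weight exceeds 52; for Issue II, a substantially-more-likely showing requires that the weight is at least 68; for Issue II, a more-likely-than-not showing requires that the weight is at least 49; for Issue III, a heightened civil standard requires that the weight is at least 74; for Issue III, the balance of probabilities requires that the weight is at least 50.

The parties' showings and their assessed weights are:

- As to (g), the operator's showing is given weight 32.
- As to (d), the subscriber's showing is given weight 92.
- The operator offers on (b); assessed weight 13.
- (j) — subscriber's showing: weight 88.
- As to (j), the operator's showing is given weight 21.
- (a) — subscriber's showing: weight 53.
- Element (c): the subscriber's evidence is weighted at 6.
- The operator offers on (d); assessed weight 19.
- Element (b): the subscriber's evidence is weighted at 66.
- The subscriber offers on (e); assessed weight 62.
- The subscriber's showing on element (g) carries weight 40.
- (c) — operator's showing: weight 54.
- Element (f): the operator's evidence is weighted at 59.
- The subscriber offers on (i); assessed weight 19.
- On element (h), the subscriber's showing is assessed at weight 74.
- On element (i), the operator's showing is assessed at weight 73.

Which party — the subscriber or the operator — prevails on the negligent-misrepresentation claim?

— Issue I —
Stage I.1 — burden on subscriber; standard: the balance of probabilities (weight exceeds 52).
    (a): 53 > 52 [met]
    (b): 66 − 13 = 53 > 52 [met]
  The subscriber carries Stage I.1; the operator now bears the burden.
Stage I.2 — burden on operator; standard: the balance of probabilities (weight exceeds 52).
    (c): 54 − 6 = 48 ≤ 52 [not met]
  The operator does not carry Stage I.2.
The analysis ends at Stage I.2; the subscriber prevails on this issue.
— Issue II —
At Stage II.1 the subscriber must meet a substantially-more-likely showing (weight is at least 68): on (d) the weight is 92 less the opposing 19 gives net 73, ≥ 68, so (d) meets the standard; on (e) the weight is 62, < 68, so (e) does not meet the standard.
  Not every element is met, so the subscriber fails to carry Stage II.1.
So the operator prevails on this issue.
— Issue III —
Stage III.1 — burden on subscriber; standard: a heightened civil standard (weight is at least 74).
    (h): 74 ≥ 74 [met]
  The subscriber carries Stage III.1; the operator now bears the burden.
Stage III.2 — burden on operator; standard: the balance of probabilities (weight is at least 50).
    (i): 73 − 19 = 54 ≥ 50 [met]
  The operator carries Stage III.2; the subscriber now bears the burden.
Stage III.3 — burden on subscriber; standard: a heightened civil standard (weight is at least 74).
    (j): 88 − 21 = 67 < 74 [not met]
  Stage III.3 not carried; the subscriber fails its burden.
So the operator prevails on this issue.
Per-issue: Issue I → subscriber; Issue II → operator; Issue III → operator. The subscriber must prevail on a majority of issues; overall, the operator prevails.

operator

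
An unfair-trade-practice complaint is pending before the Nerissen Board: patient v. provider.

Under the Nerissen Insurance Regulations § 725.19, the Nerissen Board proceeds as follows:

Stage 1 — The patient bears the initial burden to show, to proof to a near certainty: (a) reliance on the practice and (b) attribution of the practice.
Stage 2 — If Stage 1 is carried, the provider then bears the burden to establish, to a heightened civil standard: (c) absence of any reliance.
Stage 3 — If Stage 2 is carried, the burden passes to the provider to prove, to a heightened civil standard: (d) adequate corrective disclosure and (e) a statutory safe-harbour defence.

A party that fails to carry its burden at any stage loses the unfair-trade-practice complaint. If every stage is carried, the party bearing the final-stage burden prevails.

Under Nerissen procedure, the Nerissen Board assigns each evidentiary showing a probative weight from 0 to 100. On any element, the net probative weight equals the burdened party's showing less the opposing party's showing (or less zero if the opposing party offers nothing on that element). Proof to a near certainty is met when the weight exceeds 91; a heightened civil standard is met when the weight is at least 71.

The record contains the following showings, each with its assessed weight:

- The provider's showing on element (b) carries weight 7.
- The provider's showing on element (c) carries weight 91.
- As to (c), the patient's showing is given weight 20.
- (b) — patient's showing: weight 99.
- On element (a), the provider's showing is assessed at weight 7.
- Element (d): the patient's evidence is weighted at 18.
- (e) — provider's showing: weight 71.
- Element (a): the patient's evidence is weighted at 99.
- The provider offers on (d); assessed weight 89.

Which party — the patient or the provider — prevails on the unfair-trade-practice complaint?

provider

Stage 1 (patient, proof to a near certainty, weight exceeds 91): (a) net 99−7=92 > 91 — meets; (b) net 99−7=92 > 91 — meets.
  Stage 1 is satisfied; the onus moves to the provider.
Stage 2 (provider, a heightened civil standard, weight is at least 71): (c) net 91−20=71 ≥ 71 — meets.
  Stage 2 carried; the burden remains with the provider.
Stage 3 (provider, a heightened civil standard, weight is at least 71): (d) net 89−18=71 ≥ 71 — meets; (e) 71 ≥ 71 — meets.
  The provider carries the last stage.
Every stage carried; the provider prevails.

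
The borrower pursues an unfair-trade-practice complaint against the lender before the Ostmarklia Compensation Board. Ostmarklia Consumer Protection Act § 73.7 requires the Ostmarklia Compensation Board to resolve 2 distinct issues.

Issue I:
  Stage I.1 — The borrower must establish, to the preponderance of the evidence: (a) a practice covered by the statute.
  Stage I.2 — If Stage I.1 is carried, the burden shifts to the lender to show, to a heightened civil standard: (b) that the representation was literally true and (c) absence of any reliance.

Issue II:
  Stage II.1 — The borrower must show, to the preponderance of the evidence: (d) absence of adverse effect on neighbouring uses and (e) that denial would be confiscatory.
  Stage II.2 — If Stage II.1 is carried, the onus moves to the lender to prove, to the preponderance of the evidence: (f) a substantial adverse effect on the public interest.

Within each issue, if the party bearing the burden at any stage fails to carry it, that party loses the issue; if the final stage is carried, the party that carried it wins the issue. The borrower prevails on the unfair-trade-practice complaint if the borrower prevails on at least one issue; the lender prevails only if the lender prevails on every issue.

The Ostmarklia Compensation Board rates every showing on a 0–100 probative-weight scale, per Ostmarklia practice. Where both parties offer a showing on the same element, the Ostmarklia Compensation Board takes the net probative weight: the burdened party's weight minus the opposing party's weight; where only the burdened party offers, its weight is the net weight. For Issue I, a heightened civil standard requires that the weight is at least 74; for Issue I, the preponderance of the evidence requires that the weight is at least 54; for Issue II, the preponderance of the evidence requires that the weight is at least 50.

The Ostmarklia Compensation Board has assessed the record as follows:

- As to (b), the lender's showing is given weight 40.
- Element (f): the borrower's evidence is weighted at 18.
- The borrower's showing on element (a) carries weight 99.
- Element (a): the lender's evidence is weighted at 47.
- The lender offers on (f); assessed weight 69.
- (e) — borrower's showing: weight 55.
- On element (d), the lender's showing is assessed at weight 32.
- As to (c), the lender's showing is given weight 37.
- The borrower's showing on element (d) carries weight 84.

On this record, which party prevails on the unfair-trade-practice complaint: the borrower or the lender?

— Issue I —
Stage I.1 — burden on borrower; standard: the preponderance of the evidence (weight is at least 54).
    (a): 99 − 47 = 52 < 54 [not met]
  Not every element is met, so the borrower fails to carry Stage I.1.
The analysis ends at Stage I.1; the lender prevails on this issue.
— Issue II —
Stage II.1 (borrower, the preponderance of the evidence, weight is at least 50): (d) net 84−32=52 ≥ 50 — meets; (e) 55 ≥ 50 — meets.
  Stage II.1 is satisfied; the onus moves to the lender.
Stage II.2 (lender, the preponderance of the evidence, weight is at least 50): (f) net 69−18=51 ≥ 50 — meets.
  All elements met at the final stage.
Every stage carried; the lender prevails on this issue.
Per-issue: Issue I → lender; Issue II → lender. The borrower must prevail on at least one issue; overall, the lender prevails.

lender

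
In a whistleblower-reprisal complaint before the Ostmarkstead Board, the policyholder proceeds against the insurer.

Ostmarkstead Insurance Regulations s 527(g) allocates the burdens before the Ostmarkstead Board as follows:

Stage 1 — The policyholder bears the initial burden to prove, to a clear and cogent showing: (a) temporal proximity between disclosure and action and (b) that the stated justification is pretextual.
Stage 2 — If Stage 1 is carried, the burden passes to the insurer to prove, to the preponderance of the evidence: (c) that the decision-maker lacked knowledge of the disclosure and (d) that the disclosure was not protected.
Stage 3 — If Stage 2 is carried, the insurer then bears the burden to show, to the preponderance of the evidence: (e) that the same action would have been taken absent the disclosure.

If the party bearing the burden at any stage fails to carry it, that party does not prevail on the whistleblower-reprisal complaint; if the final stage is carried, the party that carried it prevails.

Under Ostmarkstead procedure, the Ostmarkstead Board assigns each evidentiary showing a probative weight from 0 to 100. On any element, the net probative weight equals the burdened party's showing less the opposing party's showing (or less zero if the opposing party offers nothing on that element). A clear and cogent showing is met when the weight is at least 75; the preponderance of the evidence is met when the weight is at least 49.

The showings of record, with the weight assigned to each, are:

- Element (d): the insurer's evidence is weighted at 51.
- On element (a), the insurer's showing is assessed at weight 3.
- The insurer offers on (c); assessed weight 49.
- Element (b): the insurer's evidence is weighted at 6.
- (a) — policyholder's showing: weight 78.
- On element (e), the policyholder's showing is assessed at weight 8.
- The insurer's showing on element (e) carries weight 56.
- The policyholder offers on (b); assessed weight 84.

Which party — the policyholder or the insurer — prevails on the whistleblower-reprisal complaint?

Stage 1 — burden on policyholder; standard: a clear and cogent showing (weight is at least 75).
    (a): 78 − 3 = 75 ≥ 75 [met]
    (b): 84 − 6 = 78 ≥ 75 [met]
  Stage 1 carried; the burden shifts to the insurer.
Stage 2 — burden on insurer; standard: the preponderance of the evidence (weight is at least 49).
    (c): 49 ≥ 49 [met]
    (d): 51 ≥ 49 [met]
  All elements met. The insurer retains the burden for Stage 3.
Stage 3 — burden on insurer; standard: the preponderance of the evidence (weight is at least 49).
    (e): 56 − 8 = 48 < 49 [not met]
  The insurer does not carry Stage 3.
The policyholder prevails.

policyholder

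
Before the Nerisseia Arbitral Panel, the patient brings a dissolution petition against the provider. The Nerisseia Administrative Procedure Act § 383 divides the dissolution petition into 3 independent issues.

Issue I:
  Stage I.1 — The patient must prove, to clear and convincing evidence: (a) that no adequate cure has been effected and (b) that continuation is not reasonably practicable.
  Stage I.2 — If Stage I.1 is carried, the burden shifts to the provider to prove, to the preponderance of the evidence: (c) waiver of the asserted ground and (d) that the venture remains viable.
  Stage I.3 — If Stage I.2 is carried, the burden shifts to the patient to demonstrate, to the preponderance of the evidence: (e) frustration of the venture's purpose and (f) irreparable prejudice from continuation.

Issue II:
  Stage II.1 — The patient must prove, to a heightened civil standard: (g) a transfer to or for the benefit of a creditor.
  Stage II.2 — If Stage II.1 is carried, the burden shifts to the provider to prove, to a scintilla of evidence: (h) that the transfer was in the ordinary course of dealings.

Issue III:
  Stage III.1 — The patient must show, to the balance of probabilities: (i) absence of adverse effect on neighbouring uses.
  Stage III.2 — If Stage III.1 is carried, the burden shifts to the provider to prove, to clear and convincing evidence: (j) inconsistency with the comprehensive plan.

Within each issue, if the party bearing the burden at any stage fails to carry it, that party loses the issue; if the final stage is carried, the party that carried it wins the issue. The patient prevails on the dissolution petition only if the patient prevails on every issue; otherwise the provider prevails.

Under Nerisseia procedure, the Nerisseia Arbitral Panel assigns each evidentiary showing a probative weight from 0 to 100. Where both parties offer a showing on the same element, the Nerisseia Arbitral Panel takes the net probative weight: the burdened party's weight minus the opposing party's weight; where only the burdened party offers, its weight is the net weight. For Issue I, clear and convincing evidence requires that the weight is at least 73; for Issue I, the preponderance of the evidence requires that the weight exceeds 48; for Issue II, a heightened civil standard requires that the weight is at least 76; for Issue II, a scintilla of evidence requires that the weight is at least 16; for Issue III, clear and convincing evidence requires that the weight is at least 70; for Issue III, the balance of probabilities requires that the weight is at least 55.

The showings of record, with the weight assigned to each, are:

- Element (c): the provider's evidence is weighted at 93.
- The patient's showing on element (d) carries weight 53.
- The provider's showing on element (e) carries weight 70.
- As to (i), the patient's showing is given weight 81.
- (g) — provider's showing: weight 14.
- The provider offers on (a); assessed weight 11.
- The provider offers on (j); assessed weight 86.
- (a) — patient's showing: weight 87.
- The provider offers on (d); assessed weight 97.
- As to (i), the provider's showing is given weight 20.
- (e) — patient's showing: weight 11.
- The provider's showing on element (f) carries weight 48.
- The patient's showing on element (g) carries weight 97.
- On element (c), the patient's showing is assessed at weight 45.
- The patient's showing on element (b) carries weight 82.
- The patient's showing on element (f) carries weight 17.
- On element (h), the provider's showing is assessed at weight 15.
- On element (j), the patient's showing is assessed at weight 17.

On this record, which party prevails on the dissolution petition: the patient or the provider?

— Issue I —
Stage I.1 — burden on patient; standard: clear and convincing evidence (weight is at least 73).
    (a): 87 − 11 = 76 ≥ 73 [met]
    (b): 82 ≥ 73 [met]
  Stage I.1 carried; the burden shifts to the provider.
Stage I.2 — burden on provider; standard: the preponderance of the evidence (weight exceeds 48).
    (c): 93 − 45 = 48 ≤ 48 [not met]
    (d): 97 − 53 = 44 ≤ 48 [not met]
  Not every element is met, so the provider fails to carry Stage I.2.
The patient prevails on this issue.
— Issue II —
Stage II.1 — burden on patient; standard: a heightened civil standard (weight is at least 76).
    (g): 97 − 14 = 83 ≥ 76 [met]
  Stage II.1 carried; the burden shifts to the provider.
Stage II.2 — burden on provider; standard: a scintilla of evidence (weight is at least 16).
    (h): 15 < 16 [not met]
  Not every element is met, so the provider fails to carry Stage II.2.
The patient prevails on this issue.
— Issue III —
Stage III.1 (patient, the balance of probabilities, weight is at least 55): (i) net 81−20=61 ≥ 55 — meets.
  The patient carries Stage III.1; the provider now bears the burden.
Stage III.2 (provider, clear and convincing evidence, weight is at least 70): (j) net 86−17=69 < 70 — fails.
  Stage III.2 not carried; the provider fails its burden.
The analysis ends at Stage III.2; the patient prevails on this issue.
Per-issue: Issue I → patient; Issue II → patient; Issue III → patient. The patient must prevail on every issue; overall, the patient prevails.

patient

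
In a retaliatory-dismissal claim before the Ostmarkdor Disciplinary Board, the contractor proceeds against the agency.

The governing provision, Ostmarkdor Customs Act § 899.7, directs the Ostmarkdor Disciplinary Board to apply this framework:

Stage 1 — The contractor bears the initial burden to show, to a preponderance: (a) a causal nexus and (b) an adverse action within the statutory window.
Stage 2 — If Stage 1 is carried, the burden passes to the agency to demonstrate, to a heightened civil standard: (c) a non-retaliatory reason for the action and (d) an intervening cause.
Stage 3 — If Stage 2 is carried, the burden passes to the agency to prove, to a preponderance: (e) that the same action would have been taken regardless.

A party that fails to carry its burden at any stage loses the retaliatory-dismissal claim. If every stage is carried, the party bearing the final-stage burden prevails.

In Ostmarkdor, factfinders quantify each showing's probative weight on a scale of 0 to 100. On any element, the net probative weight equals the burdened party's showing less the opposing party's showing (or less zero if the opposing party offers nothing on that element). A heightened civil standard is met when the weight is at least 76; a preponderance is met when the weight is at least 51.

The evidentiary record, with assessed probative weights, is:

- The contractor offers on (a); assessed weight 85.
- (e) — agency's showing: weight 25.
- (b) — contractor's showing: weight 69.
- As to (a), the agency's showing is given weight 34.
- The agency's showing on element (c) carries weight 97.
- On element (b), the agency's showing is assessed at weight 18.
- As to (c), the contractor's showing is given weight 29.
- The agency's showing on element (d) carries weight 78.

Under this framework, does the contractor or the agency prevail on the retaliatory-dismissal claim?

At Stage 1 the contractor must meet a preponderance (weight is at least 51): on (a) the weight is 85 less the opposing 34 gives net 51, which does reach 51, so (a) meets the standard; on (b) the weight is 69 less the opposing 18 gives net 51, ≥ 51, so (b) meets the standard.
  Stage 1 carried; the burden shifts to the agency.
At Stage 2 the agency must meet a heightened civil standard (weight is at least 76): on (c) the weight is 97 less the opposing 29 gives net 68, < 76, so (c) does not meet the standard; on (d) the weight is 78, ≥ 76, so (d) meets the standard.
  The agency does not carry Stage 2.
The analysis ends at Stage 2; the contractor prevails.

contractor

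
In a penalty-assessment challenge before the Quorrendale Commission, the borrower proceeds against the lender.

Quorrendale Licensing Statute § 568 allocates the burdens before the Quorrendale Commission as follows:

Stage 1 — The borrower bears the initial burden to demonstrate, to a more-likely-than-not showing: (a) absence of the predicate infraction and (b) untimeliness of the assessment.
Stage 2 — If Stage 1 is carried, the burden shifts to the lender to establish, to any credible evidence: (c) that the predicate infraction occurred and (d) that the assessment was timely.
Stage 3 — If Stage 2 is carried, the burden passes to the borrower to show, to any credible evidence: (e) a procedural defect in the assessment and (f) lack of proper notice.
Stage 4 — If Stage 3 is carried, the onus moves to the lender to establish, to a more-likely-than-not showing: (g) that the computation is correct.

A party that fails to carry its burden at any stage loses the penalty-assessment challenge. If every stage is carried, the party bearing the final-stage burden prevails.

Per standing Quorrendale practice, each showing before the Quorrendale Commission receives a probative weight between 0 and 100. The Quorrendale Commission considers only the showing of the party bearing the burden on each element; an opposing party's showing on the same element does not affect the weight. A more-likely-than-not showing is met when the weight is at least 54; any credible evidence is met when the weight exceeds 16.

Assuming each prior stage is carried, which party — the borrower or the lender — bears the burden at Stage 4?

lender

Stage 4's rule assigns the burden to the lender (to a more-likely-than-not showing).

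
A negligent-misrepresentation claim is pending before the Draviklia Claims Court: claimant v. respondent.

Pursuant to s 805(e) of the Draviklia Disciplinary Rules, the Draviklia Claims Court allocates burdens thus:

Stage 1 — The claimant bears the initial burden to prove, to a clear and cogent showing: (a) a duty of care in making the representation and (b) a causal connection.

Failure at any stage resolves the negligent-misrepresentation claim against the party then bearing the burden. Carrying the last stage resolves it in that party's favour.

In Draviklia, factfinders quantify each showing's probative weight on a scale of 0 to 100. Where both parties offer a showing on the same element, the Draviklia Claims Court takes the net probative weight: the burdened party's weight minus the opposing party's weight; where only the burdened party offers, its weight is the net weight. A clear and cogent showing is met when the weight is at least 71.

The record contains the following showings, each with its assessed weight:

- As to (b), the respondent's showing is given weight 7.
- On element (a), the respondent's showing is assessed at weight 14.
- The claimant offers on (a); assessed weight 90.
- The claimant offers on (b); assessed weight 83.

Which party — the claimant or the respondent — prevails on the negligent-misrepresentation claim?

claimant

Stage 1 — burden on claimant; standard: a clear and cogent showing (weight is at least 71).
    (a): 90 − 14 = 76 ≥ 71 [met]
    (b): 83 − 7 = 76 ≥ 71 [met]
  Stage 1 carried; the final stage is satisfied.
Every stage carried; the claimant prevails.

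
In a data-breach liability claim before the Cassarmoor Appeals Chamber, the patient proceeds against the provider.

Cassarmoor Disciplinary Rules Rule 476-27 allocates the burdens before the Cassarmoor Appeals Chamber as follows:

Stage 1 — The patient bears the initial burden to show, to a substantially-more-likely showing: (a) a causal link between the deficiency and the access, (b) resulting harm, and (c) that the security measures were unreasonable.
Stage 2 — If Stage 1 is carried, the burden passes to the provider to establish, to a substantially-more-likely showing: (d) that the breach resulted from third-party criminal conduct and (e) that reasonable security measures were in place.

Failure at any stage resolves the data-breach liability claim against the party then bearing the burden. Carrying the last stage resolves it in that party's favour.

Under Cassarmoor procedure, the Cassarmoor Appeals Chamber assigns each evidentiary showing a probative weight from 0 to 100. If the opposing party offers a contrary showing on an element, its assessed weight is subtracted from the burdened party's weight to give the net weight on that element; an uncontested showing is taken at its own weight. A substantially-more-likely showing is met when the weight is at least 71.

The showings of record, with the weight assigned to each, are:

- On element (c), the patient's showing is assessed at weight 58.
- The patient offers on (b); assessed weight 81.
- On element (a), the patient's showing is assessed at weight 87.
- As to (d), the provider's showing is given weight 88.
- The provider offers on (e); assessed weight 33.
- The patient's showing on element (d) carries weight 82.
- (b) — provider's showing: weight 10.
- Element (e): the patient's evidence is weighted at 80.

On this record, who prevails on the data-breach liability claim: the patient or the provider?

provider

Stage 1 — burden on patient; standard: a substantially-more-likely showing (weight is at least 71).
    (a): 87 ≥ 71 [met]
    (b): 81 − 10 = 71 ≥ 71 [met]
    (c): 58 < 71 [not met]
  The patient does not carry Stage 1.
So the provider prevails.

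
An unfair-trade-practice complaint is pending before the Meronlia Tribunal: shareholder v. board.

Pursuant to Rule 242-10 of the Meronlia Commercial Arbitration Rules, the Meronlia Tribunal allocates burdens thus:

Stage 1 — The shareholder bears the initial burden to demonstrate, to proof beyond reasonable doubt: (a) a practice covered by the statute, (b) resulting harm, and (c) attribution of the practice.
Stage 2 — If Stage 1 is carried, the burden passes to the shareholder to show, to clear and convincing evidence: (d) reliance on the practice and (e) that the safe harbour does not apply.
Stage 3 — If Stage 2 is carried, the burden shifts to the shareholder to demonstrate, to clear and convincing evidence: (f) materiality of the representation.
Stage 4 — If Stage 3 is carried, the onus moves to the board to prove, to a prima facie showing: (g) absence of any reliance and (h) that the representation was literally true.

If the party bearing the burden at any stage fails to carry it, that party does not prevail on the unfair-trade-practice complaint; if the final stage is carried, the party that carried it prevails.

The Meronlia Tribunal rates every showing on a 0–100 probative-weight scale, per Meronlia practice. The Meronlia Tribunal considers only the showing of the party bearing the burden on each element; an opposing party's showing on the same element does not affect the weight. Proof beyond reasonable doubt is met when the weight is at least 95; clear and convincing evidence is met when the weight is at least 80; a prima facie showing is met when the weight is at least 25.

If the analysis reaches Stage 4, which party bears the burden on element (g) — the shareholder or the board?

Stage 4's rule assigns the burden to the board (to a prima facie showing).

board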